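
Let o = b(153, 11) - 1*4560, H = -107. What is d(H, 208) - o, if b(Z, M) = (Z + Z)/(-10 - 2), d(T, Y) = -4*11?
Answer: 9083/2 ≈ 4541.5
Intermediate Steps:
d(T, Y) = -44
b(Z, M) = -Z/6 (b(Z, M) = (2*Z)/(-12) = (2*Z)*(-1/12) = -Z/6)
o = -9171/2 (o = -1/6*153 - 1*4560 = -51/2 - 4560 = -9171/2 ≈ -4585.5)
d(H, 208) - o = -44 - 1*(-9171/2) = -44 + 9171/2 = 9083/2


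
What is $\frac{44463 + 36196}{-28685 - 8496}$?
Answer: $- \frac{80659}{37181} \approx -2.1694$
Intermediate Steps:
$\frac{44463 + 36196}{-28685 - 8496} = \frac{80659}{-37181} = 80659 \left(- \frac{1}{37181}\right) = - \frac{80659}{37181}$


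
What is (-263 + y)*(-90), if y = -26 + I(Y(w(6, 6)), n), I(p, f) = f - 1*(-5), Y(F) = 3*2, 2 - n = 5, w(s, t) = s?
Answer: 25830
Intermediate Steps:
n = -3 (n = 2 - 1*5 = 2 - 5 = -3)
Y(F) = 6
I(p, f) = 5 + f (I(p, f) = f + 5 = 5 + f)
y = -24 (y = -26 + (5 - 3) = -26 + 2 = -24)
(-263 + y)*(-90) = (-263 - 24)*(-90) = -287*(-90) = 25830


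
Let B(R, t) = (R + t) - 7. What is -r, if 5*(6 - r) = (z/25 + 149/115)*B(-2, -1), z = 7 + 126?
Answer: -11058/575 ≈ -19.231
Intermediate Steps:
B(R, t) = -7 + R + t
z = 133
r = 11058/575 (r = 6 - (133/25 + 149/115)*(-7 - 2 - 1)/5 = 6 - (133*(1/25) + 149*(1/115))*(-10)/5 = 6 - (133/25 + 149/115)*(-10)/5 = 6 - 3804*(-10)/2875 = 6 - ⅕*(-7608/115) = 6 + 7608/575 = 11058/575 ≈ 19.231)
-r = -1*11058/575 = -11058/575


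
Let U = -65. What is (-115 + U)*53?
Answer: -9540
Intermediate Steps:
(-115 + U)*53 = (-115 - 65)*53 = -180*53 = -9540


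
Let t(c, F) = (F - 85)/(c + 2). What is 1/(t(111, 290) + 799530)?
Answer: 113/90347095 ≈ 1.2507e-6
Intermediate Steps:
t(c, F) = (-85 + F)/(2 + c)
1/(t(111, 290) + 799530) = 1/((-85 + 290)/(2 + 111) + 799530) = 1/(205/113 + 799530) = 1/(90347095/113) = 113/90347095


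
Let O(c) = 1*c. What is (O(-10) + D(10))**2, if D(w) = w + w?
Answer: 100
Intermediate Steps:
O(c) = c
D(w) = 2*w
(O(-10) + D(10))**2 = (-10 + 2*10)**2 = (-10 + 20)**2 = 10**2 = 100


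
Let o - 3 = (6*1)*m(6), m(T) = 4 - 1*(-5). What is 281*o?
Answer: 16017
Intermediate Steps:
m(T) = 9 (m(T) = 4 + 5 = 9)
o = 57 (o = 3 + (6*1)*9 = 3 + 6*9 = 3 + 54 = 57)
281*o = 281*57 = 16017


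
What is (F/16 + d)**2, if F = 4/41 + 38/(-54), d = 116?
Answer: 4218591474241/313714944 ≈ 13447.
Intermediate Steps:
F = -671/1107 (F = 4*(1/41) + 38*(-1/54) = 4/41 - 19/27 = -671/1107 ≈ -0.60614)
(F/16 + d)**2 = (-671/1107/16 + 116)**2 = (-671/1107*1/16 + 116)**2 = (-671/17712 + 116)**2 = (2053921/17712)**2 = 4218591474241/313714944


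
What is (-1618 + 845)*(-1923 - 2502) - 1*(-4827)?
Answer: 3425352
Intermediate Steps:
(-1618 + 845)*(-1923 - 2502) - 1*(-4827) = -773*(-4425) + 4827 = 3420525 + 4827 = 3425352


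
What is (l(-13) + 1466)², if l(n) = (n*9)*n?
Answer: 8922169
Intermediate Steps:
l(n) = 9*n² (l(n) = (9*n)*n = 9*n²)
(l(-13) + 1466)² = (9*(-13)² + 1466)² = (9*169 + 1466)² = (1521 + 1466)² = 2987² = 8922169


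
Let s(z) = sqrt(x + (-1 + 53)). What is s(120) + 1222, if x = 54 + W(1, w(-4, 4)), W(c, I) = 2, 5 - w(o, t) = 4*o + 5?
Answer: 1222 + 6*sqrt(3) ≈ 1232.4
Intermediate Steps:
w(o, t) = -4*o (w(o, t) = 5 - (4*o + 5) = 5 - (5 + 4*o) = 5 + (-5 - 4*o) = -4*o)
x = 56 (x = 54 + 2 = 56)
s(z) = 6*sqrt(3) (s(z) = sqrt(56 + (-1 + 53)) = sqrt(56 + 52) = sqrt(108) = 6*sqrt(3))
s(120) + 1222 = 6*sqrt(3) + 1222 = 1222 + 6*sqrt(3)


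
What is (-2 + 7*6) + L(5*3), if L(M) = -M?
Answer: 25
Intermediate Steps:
(-2 + 7*6) + L(5*3) = (-2 + 7*6) - 5*3 = (-2 + 42) - 1*15 = 40 - 15 = 25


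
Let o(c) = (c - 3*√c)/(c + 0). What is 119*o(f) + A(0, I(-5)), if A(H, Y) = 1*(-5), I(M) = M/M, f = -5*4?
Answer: 114 + 357*I*√5/10 ≈ 114.0 + 79.828*I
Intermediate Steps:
f = -20
I(M) = 1
A(H, Y) = -5
o(c) = (c - 3*√c)/c
119*o(f) + A(0, I(-5)) = 119*(1 - (-3)*I*√5/10) - 5 = 119*(1 + 3*I*√5/10) - 5 = (119 + 357*I*√5/10) - 5 = 114 + 357*I*√5/10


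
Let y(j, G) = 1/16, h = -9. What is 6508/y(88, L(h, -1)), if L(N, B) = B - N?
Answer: 104128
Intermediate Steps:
y(j, G) = 1/16
6508/y(88, L(h, -1)) = 6508/(1/16) = 6508*16 = 104128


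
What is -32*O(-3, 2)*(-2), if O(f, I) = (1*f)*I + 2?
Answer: -256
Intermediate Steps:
O(f, I) = 2 + I*f (O(f, I) = f*I + 2 = I*f + 2 = 2 + I*f)
-32*O(-3, 2)*(-2) = -32*(2 + 2*(-3))*(-2) = -32*(2 - 6)*(-2) = -32*(-4)*(-2) = 128*(-2) = -256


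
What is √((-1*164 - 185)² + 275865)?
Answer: √397666 ≈ 630.61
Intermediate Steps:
√((-1*164 - 185)² + 275865) = √((-164 - 185)² + 275865) = √((-349)² + 275865) = √(121801 + 275865) = √397666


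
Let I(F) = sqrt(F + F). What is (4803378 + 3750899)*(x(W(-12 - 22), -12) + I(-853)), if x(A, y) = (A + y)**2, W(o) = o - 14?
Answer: 30795397200 + 8554277*I*sqrt(1706) ≈ 3.0795e+10 + 3.5332e+8*I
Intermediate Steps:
I(F) = sqrt(2)*sqrt(F) (I(F) = sqrt(2*F) = sqrt(2)*sqrt(F))
W(o) = -14 + o
(4803378 + 3750899)*(x(W(-12 - 22), -12) + I(-853)) = (4803378 + 3750899)*(((-14 + (-12 - 22)) - 12)**2 + sqrt(2)*sqrt(-853)) = 8554277*(((-14 - 34) - 12)**2 + sqrt(2)*(I*sqrt(853))) = 8554277*((-48 - 12)**2 + I*sqrt(1706)) = 8554277*((-60)**2 + I*sqrt(1706)) = 8554277*(3600 + I*sqrt(1706)) = 30795397200 + 8554277*I*sqrt(1706)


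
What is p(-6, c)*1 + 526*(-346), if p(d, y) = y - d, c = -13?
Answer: -182003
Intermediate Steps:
p(-6, c)*1 + 526*(-346) = (-13 - 1*(-6))*1 + 526*(-346) = (-13 + 6)*1 - 181996 = -7*1 - 181996 = -7 - 181996 = -182003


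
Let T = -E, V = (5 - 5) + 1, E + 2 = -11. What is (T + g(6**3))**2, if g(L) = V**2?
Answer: 196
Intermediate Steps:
E = -13 (E = -2 - 11 = -13)
V = 1 (V = 0 + 1 = 1)
T = 13 (T = -1*(-13) = 13)
g(L) = 1 (g(L) = 1**2 = 1)
(T + g(6**3))**2 = (13 + 1)**2 = 14**2 = 196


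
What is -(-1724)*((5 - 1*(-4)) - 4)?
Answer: 8620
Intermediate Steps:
-(-1724)*((5 - 1*(-4)) - 4) = -(-1724)*((5 + 4) - 4) = -(-1724)*(9 - 4) = -(-1724)*5 = -431*(-20) = 8620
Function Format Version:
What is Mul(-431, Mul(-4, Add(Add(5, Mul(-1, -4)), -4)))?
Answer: 8620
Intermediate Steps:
Mul(-431, Mul(-4, Add(Add(5, Mul(-1, -4)), -4))) = Mul(-431, Mul(-4, Add(Add(5, 4), -4))) = Mul(-431, Mul(-4, Add(9, -4))) = Mul(-431, Mul(-4, 5)) = Mul(-431, -20) = 8620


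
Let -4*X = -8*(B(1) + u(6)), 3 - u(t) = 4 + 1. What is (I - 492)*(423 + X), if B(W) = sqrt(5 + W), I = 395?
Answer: -40643 - 194*sqrt(6) ≈ -41118.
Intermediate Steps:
u(t) = -2 (u(t) = 3 - (4 + 1) = 3 - 1*5 = 3 - 5 = -2)
X = -4 + 2*sqrt(6) (X = -(-2)*(sqrt(5 + 1) - 2) = -(-2)*(sqrt(6) - 2) = -(-2)*(-2 + sqrt(6)) = -(16 - 8*sqrt(6))/4 = -4 + 2*sqrt(6) ≈ 0.89898)
(I - 492)*(423 + X) = (395 - 492)*(423 + (-4 + 2*sqrt(6))) = -97*(419 + 2*sqrt(6)) = -40643 - 194*sqrt(6)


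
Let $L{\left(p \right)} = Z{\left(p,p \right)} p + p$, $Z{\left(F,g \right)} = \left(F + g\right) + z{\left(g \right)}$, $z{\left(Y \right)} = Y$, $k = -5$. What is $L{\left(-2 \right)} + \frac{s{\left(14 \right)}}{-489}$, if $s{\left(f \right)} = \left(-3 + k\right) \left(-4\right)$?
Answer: $\frac{4858}{489} \approx 9.9346$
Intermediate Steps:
$s{\left(f \right)} = 32$ ($s{\left(f \right)} = \left(-3 - 5\right) \left(-4\right) = \left(-8\right) \left(-4\right) = 32$)
$Z{\left(F,g \right)} = F + 2 g$ ($Z{\left(F,g \right)} = \left(F + g\right) + g = F + 2 g$)
$L{\left(p \right)} = p + 3 p^{2}$ ($L{\left(p \right)} = \left(p + 2 p\right) p + p = 3 p p + p = 3 p^{2} + p = p + 3 p^{2}$)
$L{\left(-2 \right)} + \frac{s{\left(14 \right)}}{-489} = - 2 \left(1 + 3 \left(-2\right)\right) + \frac{32}{-489} = - 2 \left(1 - 6\right) + 32 \left(- \frac{1}{489}\right) = \left(-2\right) \left(-5\right) - \frac{32}{489} = 10 - \frac{32}{489} = \frac{4858}{489}$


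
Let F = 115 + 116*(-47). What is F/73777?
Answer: -5337/73777 ≈ -0.072340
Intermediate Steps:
F = -5337 (F = 115 - 5452 = -5337)
F/73777 = -5337/73777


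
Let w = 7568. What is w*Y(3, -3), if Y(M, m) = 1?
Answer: 7568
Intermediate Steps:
w*Y(3, -3) = 7568*1 = 7568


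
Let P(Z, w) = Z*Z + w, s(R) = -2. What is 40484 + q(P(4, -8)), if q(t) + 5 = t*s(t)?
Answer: 40463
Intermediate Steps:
P(Z, w) = w + Z² (P(Z, w) = Z² + w = w + Z²)
q(t) = -5 - 2*t (q(t) = -5 + t*(-2) = -5 - 2*t)
40484 + q(P(4, -8)) = 40484 + (-5 - 2*(-8 + 4²)) = 40484 + (-5 - 2*(-8 + 16)) = 40484 + (-5 - 2*8) = 40484 + (-5 - 16) = 40484 - 21 = 40463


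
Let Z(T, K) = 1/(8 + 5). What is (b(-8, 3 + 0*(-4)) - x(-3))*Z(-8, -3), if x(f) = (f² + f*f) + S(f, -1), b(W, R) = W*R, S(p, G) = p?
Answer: -3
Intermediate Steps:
Z(T, K) = 1/13
b(W, R) = R*W
x(f) = f + 2*f² (x(f) = (f² + f*f) + f = (f² + f²) + f = 2*f² + f = f + 2*f²)
(b(-8, 3 + 0*(-4)) - x(-3))*Z(-8, -3) = ((3 + 0*(-4))*(-8) - (-3)*(1 + 2*(-3)))*(1/13) = ((3 + 0)*(-8) - (-3)*(1 - 6))*(1/13) = (3*(-8) - (-3)*(-5))*(1/13) = (-24 - 1*15)*(1/13) = (-24 - 15)*(1/13) = -39*1/13 = -3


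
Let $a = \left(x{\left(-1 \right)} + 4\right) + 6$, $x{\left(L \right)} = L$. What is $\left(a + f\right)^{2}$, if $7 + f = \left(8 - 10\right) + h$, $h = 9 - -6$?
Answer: $225$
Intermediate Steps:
$h = 15$ ($h = 9 + 6 = 15$)
$f = 6$ ($f = -7 + \left(\left(8 - 10\right) + 15\right) = -7 + \left(-2 + 15\right) = -7 + 13 = 6$)
$a = 9$ ($a = \left(-1 + 4\right) + 6 = 3 + 6 = 9$)
$\left(a + f\right)^{2} = \left(9 + 6\right)^{2} = 15^{2} = 225$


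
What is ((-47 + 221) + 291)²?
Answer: 216225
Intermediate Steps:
((-47 + 221) + 291)² = (174 + 291)² = 465² = 216225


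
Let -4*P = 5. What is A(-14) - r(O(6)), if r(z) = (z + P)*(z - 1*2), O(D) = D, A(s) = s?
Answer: -33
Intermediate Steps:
P = -5/4 (P = -¼*5 = -5/4 ≈ -1.2500)
r(z) = (-2 + z)*(-5/4 + z) (r(z) = (z - 5/4)*(z - 1*2) = (-5/4 + z)*(z - 2) = (-5/4 + z)*(-2 + z) = (-2 + z)*(-5/4 + z))
A(-14) - r(O(6)) = -14 - (5/2 + 6² - 13/4*6) = -14 - (5/2 + 36 - 39/2) = -14 - 1*19 = -14 - 19 = -33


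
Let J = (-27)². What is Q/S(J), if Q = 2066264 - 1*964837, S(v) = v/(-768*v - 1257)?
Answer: -206014210361/243 ≈ -8.4780e+8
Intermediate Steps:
J = 729
S(v) = v/(-1257 - 768*v)
Q = 1101427 (Q = 2066264 - 964837 = 1101427)
Q/S(J) = 1101427/((-1*729/(1257 + 768*729))) = 1101427/((-1*729/(1257 + 559872))) = 1101427/((-1*729/561129)) = 1101427/((-1*729*1/561129)) = 1101427/(-243/187043) = 1101427*(-187043/243) = -206014210361/243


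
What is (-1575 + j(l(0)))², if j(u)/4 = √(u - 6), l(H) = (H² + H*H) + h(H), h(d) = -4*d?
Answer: 2480529 - 12600*I*√6 ≈ 2.4805e+6 - 30864.0*I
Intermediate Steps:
l(H) = -4*H + 2*H² (l(H) = (H² + H*H) - 4*H = (H² + H²) - 4*H = 2*H² - 4*H = -4*H + 2*H²)
j(u) = 4*√(-6 + u) (j(u) = 4*√(u - 6) = 4*√(-6 + u))
(-1575 + j(l(0)))² = (-1575 + 4*√(-6 + 2*0*(-2 + 0)))² = (-1575 + 4*√(-6 + 2*0*(-2)))² = (-1575 + 4*√(-6 + 0))² = (-1575 + 4*√(-6))² = (-1575 + 4*(I*√6))² = (-1575 + 4*I*√6)²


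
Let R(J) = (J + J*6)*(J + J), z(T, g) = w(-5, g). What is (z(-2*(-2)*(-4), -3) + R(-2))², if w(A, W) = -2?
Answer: 2916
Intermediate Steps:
z(T, g) = -2
R(J) = 14*J² (R(J) = (J + 6*J)*(2*J) = (7*J)*(2*J) = 14*J²)
(z(-2*(-2)*(-4), -3) + R(-2))² = (-2 + 14*(-2)²)² = (-2 + 14*4)² = (-2 + 56)² = 54² = 2916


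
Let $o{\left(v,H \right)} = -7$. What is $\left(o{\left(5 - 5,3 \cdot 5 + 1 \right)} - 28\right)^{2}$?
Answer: $1225$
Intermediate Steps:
$\left(o{\left(5 - 5,3 \cdot 5 + 1 \right)} - 28\right)^{2} = \left(-7 - 28\right)^{2} = \left(-35\right)^{2} = 1225$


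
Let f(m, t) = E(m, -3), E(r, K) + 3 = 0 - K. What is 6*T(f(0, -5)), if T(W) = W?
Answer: 0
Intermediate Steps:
E(r, K) = -3 - K (E(r, K) = -3 + (0 - K) = -3 - K)
f(m, t) = 0 (f(m, t) = -3 - 1*(-3) = -3 + 3 = 0)
6*T(f(0, -5)) = 6*0 = 0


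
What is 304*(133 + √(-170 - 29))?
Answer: 40432 + 304*I*√199 ≈ 40432.0 + 4288.4*I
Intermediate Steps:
304*(133 + √(-170 - 29)) = 304*(133 + √(-199)) = 304*(133 + I*√199) = 40432 + 304*I*√199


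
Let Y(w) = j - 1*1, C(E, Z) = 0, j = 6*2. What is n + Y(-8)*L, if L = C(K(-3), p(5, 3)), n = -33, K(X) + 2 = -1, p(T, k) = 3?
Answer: -33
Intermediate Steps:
K(X) = -3 (K(X) = -2 - 1 = -3)
j = 12
L = 0
Y(w) = 11 (Y(w) = 12 - 1*1 = 12 - 1 = 11)
n + Y(-8)*L = -33 + 11*0 = -33 + 0 = -33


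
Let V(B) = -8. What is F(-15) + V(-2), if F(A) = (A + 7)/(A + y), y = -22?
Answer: -288/37 ≈ -7.7838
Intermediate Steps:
F(A) = (7 + A)/(-22 + A) (F(A) = (A + 7)/(A - 22) = (7 + A)/(-22 + A))
F(-15) + V(-2) = (7 - 15)/(-22 - 15) - 8 = -8/(-37) - 8 = -1/37*(-8) - 8 = 8/37 - 8 = -288/37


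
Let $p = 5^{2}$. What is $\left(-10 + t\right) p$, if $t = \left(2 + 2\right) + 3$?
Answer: $-75$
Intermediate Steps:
$t = 7$ ($t = 4 + 3 = 7$)
$p = 25$
$\left(-10 + t\right) p = \left(-10 + 7\right) 25 = \left(-3\right) 25 = -75$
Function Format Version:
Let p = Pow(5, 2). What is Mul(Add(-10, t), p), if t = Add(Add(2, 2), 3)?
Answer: -75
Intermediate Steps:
t = 7 (t = Add(4, 3) = 7)
p = 25
Mul(Add(-10, t), p) = Mul(Add(-10, 7), 25) = Mul(-3, 25) = -75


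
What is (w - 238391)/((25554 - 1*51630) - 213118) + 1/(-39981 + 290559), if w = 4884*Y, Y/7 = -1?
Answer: 17075634964/14984188533 ≈ 1.1396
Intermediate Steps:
Y = -7 (Y = 7*(-1) = -7)
w = -34188 (w = 4884*(-7) = -34188)
(w - 238391)/((25554 - 1*51630) - 213118) + 1/(-39981 + 290559) = (-34188 - 238391)/((25554 - 1*51630) - 213118) + 1/(-39981 + 290559) = -272579/((25554 - 51630) - 213118) + 1/250578 = -272579/(-26076 - 213118) + 1/250578 = -272579/(-239194) + 1/250578 = -272579*(-1/239194) + 1/250578 = 272579/239194 + 1/250578 = 17075634964/14984188533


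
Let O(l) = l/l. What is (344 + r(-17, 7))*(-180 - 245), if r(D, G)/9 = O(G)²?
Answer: -150025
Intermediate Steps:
O(l) = 1
r(D, G) = 9 (r(D, G) = 9*1² = 9*1 = 9)
(344 + r(-17, 7))*(-180 - 245) = (344 + 9)*(-180 - 245) = 353*(-425) = -150025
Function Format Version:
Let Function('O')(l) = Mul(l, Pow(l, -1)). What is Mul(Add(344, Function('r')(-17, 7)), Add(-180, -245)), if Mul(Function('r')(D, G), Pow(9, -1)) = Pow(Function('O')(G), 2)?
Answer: -150025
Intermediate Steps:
Function('O')(l) = 1
Function('r')(D, G) = 9 (Function('r')(D, G) = Mul(9, Pow(1, 2)) = Mul(9, 1) = 9)
Mul(Add(344, Function('r')(-17, 7)), Add(-180, -245)) = Mul(Add(344, 9), Add(-180, -245)) = Mul(353, -425) = -150025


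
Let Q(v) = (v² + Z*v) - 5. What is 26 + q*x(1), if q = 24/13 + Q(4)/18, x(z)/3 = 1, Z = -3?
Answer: 2447/78 ≈ 31.372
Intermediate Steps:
Q(v) = -5 + v² - 3*v (Q(v) = (v² - 3*v) - 5 = -5 + v² - 3*v)
x(z) = 3 (x(z) = 3*1 = 3)
q = 419/234 (q = 24/13 + (-5 + 4² - 3*4)/18 = 24*(1/13) + (-5 + 16 - 12)*(1/18) = 24/13 - 1*1/18 = 24/13 - 1/18 = 419/234 ≈ 1.7906)
26 + q*x(1) = 26 + (419/234)*3 = 26 + 419/78 = 2447/78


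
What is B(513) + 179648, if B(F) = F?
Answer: 180161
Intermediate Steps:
B(513) + 179648 = 513 + 179648 = 180161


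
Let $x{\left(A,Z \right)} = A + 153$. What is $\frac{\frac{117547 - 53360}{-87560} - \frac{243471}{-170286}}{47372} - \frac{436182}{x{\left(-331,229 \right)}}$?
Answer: $\frac{25673963156891783677}{10477198542118880} \approx 2450.5$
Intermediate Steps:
$x{\left(A,Z \right)} = 153 + A$
$\frac{\frac{117547 - 53360}{-87560} - \frac{243471}{-170286}}{47372} - \frac{436182}{x{\left(-331,229 \right)}} = \frac{\frac{117547 - 53360}{-87560} - \frac{243471}{-170286}}{47372} - \frac{436182}{153 - 331} = \left(64187 \left(- \frac{1}{87560}\right) - - \frac{81157}{56762}\right) \frac{1}{47372} - \frac{436182}{-178} = \left(- \frac{64187}{87560} + \frac{81157}{56762}\right) \frac{1}{47372} - - \frac{218091}{89} = \frac{1731362213}{2485040360} \cdot \frac{1}{47372} + \frac{218091}{89} = \frac{1731362213}{117721331933920} + \frac{218091}{89} = \frac{25673963156891783677}{10477198542118880}$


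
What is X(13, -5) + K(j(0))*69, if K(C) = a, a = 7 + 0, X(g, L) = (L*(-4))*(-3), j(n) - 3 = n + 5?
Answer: 423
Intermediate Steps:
j(n) = 8 + n (j(n) = 3 + (n + 5) = 3 + (5 + n) = 8 + n)
X(g, L) = 12*L (X(g, L) = -4*L*(-3) = 12*L)
a = 7
K(C) = 7
X(13, -5) + K(j(0))*69 = 12*(-5) + 7*69 = -60 + 483 = 423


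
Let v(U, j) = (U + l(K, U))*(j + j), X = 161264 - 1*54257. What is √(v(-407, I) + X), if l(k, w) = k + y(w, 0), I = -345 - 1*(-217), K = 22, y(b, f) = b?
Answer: √309759 ≈ 556.56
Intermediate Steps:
I = -128 (I = -345 + 217 = -128)
X = 107007 (X = 161264 - 54257 = 107007)
l(k, w) = k + w
v(U, j) = 2*j*(22 + 2*U) (v(U, j) = (U + (22 + U))*(j + j) = (22 + 2*U)*(2*j) = 2*j*(22 + 2*U))
√(v(-407, I) + X) = √(4*(-128)*(11 - 407) + 107007) = √(4*(-128)*(-396) + 107007) = √(202752 + 107007) = √309759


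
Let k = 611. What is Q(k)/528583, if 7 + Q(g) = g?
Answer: 604/528583 ≈ 0.0011427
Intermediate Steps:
Q(g) = -7 + g
Q(k)/528583 = (-7 + 611)/528583 = 604*(1/528583) = 604/528583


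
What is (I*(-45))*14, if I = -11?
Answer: 6930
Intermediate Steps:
(I*(-45))*14 = -11*(-45)*14 = 495*14 = 6930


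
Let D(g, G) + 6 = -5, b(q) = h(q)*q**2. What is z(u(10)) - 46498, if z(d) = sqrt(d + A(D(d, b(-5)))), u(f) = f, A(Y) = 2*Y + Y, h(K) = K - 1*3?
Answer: -46498 + I*sqrt(23) ≈ -46498.0 + 4.7958*I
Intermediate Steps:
h(K) = -3 + K (h(K) = K - 3 = -3 + K)
b(q) = q**2*(-3 + q) (b(q) = (-3 + q)*q**2 = q**2*(-3 + q))
D(g, G) = -11 (D(g, G) = -6 - 5 = -11)
A(Y) = 3*Y
z(d) = sqrt(-33 + d) (z(d) = sqrt(d + 3*(-11)) = sqrt(d - 33) = sqrt(-33 + d))
z(u(10)) - 46498 = sqrt(-33 + 10) - 46498 = sqrt(-23) - 46498 = I*sqrt(23) - 46498 = -46498 + I*sqrt(23)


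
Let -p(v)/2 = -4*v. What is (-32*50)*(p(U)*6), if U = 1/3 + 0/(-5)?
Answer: -25600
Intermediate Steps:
U = ⅓ (U = 1*(⅓) + 0*(-⅕) = ⅓ + 0 = ⅓ ≈ 0.33333)
p(v) = 8*v (p(v) = -(-8)*v = 8*v)
(-32*50)*(p(U)*6) = (-32*50)*((8*(⅓))*6) = -12800*6/3 = -1600*16 = -25600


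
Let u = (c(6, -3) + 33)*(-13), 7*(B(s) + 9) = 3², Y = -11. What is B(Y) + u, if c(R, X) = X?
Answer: -2784/7 ≈ -397.71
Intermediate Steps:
B(s) = -54/7 (B(s) = -9 + (⅐)*3² = -9 + (⅐)*9 = -9 + 9/7 = -54/7)
u = -390 (u = (-3 + 33)*(-13) = 30*(-13) = -390)
B(Y) + u = -54/7 - 390 = -2784/7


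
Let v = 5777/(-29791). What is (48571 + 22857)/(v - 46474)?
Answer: -2127911548/1384512711 ≈ -1.5369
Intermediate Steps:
v = -5777/29791 (v = 5777*(-1/29791) = -5777/29791 ≈ -0.19392)
(48571 + 22857)/(v - 46474) = (48571 + 22857)/(-5777/29791 - 46474) = 71428/(-1384512711/29791) = 71428*(-29791/1384512711) = -2127911548/1384512711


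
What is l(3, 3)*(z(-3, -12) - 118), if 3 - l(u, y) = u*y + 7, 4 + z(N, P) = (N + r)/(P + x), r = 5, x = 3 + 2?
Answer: 11128/7 ≈ 1589.7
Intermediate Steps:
x = 5
z(N, P) = -4 + (5 + N)/(5 + P) (z(N, P) = -4 + (N + 5)/(P + 5) = -4 + (5 + N)/(5 + P))
l(u, y) = -4 - u*y (l(u, y) = 3 - (u*y + 7) = 3 - (7 + u*y) = 3 + (-7 - u*y) = -4 - u*y)
l(3, 3)*(z(-3, -12) - 118) = (-4 - 1*3*3)*((-15 - 3 - 4*(-12))/(5 - 12) - 118) = (-4 - 9)*((-15 - 3 + 48)/(-7) - 118) = -13*(-⅐*30 - 118) = -13*(-30/7 - 118) = -13*(-856/7) = 11128/7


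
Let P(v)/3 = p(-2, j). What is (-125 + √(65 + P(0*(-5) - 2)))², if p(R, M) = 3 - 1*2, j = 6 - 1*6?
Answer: 15693 - 500*√17 ≈ 13631.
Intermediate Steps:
j = 0 (j = 6 - 6 = 0)
p(R, M) = 1 (p(R, M) = 3 - 2 = 1)
P(v) = 3 (P(v) = 3*1 = 3)
(-125 + √(65 + P(0*(-5) - 2)))² = (-125 + √(65 + 3))² = (-125 + √68)² = (-125 + 2*√17)²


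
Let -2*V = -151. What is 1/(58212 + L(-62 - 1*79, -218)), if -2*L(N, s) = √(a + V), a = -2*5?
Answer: 465696/27109095421 + 2*√262/27109095421 ≈ 1.7180e-5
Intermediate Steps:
a = -10
V = 151/2 (V = -½*(-151) = 151/2 ≈ 75.500)
L(N, s) = -√262/4 (L(N, s) = -√(-10 + 151/2)/2 = -√262/4)
1/(58212 + L(-62 - 1*79, -218)) = 1/(58212 - √262/4)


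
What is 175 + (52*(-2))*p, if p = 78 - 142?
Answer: 6831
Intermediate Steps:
p = -64
175 + (52*(-2))*p = 175 + (52*(-2))*(-64) = 175 - 104*(-64) = 175 + 6656 = 6831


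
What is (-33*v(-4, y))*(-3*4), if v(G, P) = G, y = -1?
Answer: -1584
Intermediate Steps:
(-33*v(-4, y))*(-3*4) = (-33*(-4))*(-3*4) = 132*(-12) = -1584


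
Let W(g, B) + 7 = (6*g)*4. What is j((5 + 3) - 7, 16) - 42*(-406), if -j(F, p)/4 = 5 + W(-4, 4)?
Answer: 17444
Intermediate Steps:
W(g, B) = -7 + 24*g (W(g, B) = -7 + (6*g)*4 = -7 + 24*g)
j(F, p) = 392 (j(F, p) = -4*(5 + (-7 + 24*(-4))) = -4*(5 + (-7 - 96)) = -4*(5 - 103) = -4*(-98) = 392)
j((5 + 3) - 7, 16) - 42*(-406) = 392 - 42*(-406) = 392 + 17052 = 17444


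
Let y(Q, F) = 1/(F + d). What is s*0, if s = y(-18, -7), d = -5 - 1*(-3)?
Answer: 0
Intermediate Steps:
d = -2 (d = -5 + 3 = -2)
y(Q, F) = 1/(-2 + F) (y(Q, F) = 1/(F - 2) = 1/(-2 + F))
s = -⅑ (s = 1/(-2 - 7) = 1/(-9) = -⅑ ≈ -0.11111)
s*0 = -⅑*0 = 0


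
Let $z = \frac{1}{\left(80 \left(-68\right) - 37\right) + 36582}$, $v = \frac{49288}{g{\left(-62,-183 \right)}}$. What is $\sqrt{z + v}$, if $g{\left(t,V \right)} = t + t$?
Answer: $\frac{i \sqrt{369575586279645}}{964255} \approx 19.937 i$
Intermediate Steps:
$g{\left(t,V \right)} = 2 t$
$v = - \frac{12322}{31}$ ($v = \frac{49288}{2 \left(-62\right)} = \frac{49288}{-124} = 49288 \left(- \frac{1}{124}\right) = - \frac{12322}{31} \approx -397.48$)
$z = \frac{1}{31105}$ ($z = \frac{1}{\left(-5440 - 37\right) + 36582} = \frac{1}{-5477 + 36582} = \frac{1}{31105} \approx 3.2149 \cdot 10^{-5}$)
$\sqrt{z + v} = \sqrt{\frac{1}{31105} - \frac{12322}{31}} = \sqrt{- \frac{383275779}{964255}} = \frac{i \sqrt{369575586279645}}{964255}$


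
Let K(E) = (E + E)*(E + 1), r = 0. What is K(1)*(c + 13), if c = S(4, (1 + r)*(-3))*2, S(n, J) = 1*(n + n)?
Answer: 116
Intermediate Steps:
K(E) = 2*E*(1 + E) (K(E) = (2*E)*(1 + E) = 2*E*(1 + E))
S(n, J) = 2*n (S(n, J) = 1*(2*n) = 2*n)
c = 16 (c = (2*4)*2 = 8*2 = 16)
K(1)*(c + 13) = (2*1*(1 + 1))*(16 + 13) = (2*1*2)*29 = 4*29 = 116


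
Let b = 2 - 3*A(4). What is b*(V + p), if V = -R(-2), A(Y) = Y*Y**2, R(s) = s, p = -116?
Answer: 21660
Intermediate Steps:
A(Y) = Y**3
b = -190 (b = 2 - 3*4**3 = 2 - 3*64 = 2 - 192 = -190)
V = 2 (V = -1*(-2) = 2)
b*(V + p) = -190*(2 - 116) = -190*(-114) = 21660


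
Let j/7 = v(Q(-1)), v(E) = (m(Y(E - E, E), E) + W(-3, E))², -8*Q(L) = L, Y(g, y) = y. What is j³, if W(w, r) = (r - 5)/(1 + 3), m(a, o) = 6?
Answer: 4399898975776647/1073741824 ≈ 4.0977e+6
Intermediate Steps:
Q(L) = -L/8
W(w, r) = -5/4 + r/4 (W(w, r) = (-5 + r)/4 = (-5 + r)*(¼) = -5/4 + r/4)
v(E) = (19/4 + E/4)² (v(E) = (6 + (-5/4 + E/4))² = (19/4 + E/4)²)
j = 163863/1024 (j = 7*((19 - ⅛*(-1))²/16) = 7*((19 + ⅛)²/16) = 7*((153/8)²/16) = 7*((1/16)*(23409/64)) = 7*(23409/1024) = 163863/1024 ≈ 160.02)
j³ = (163863/1024)³ = 4399898975776647/1073741824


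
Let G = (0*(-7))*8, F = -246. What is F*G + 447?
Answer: 447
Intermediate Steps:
G = 0 (G = 0*8 = 0)
F*G + 447 = -246*0 + 447 = 0 + 447 = 447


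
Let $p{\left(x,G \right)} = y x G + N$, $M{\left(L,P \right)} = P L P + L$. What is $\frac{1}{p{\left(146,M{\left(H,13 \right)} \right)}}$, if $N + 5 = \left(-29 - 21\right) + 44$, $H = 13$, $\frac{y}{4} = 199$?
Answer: $\frac{1}{256837349} \approx 3.8935 \cdot 10^{-9}$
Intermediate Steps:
$y = 796$ ($y = 4 \cdot 199 = 796$)
$M{\left(L,P \right)} = L + L P^{2}$ ($M{\left(L,P \right)} = L P P + L = L P^{2} + L = L + L P^{2}$)
$N = -11$ ($N = -5 + \left(\left(-29 - 21\right) + 44\right) = -5 + \left(-50 + 44\right) = -5 - 6 = -11$)
$p{\left(x,G \right)} = -11 + 796 G x$ ($p{\left(x,G \right)} = 796 x G - 11 = 796 G x - 11 = -11 + 796 G x$)
$\frac{1}{p{\left(146,M{\left(H,13 \right)} \right)}} = \frac{1}{-11 + 796 \cdot 13 \left(1 + 13^{2}\right) 146} = \frac{1}{-11 + 796 \cdot 13 \left(1 + 169\right) 146} = \frac{1}{-11 + 796 \cdot 13 \cdot 170 \cdot 146} = \frac{1}{-11 + 796 \cdot 2210 \cdot 146} = \frac{1}{-11 + 256837360} = \frac{1}{256837349}$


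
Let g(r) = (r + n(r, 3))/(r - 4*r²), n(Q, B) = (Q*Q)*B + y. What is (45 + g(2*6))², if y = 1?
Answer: 621754225/318096 ≈ 1954.6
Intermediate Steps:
n(Q, B) = 1 + B*Q² (n(Q, B) = (Q*Q)*B + 1 = Q²*B + 1 = B*Q² + 1 = 1 + B*Q²)
g(r) = (1 + r + 3*r²)/(r - 4*r²) (g(r) = (r + (1 + 3*r²))/(r - 4*r²) = (1 + r + 3*r²)/(r - 4*r²))
(45 + g(2*6))² = (45 + (-1 - 2*6 - 3*(2*6)²)/(((2*6))*(-1 + 4*(2*6))))² = (45 + (-1 - 1*12 - 3*12²)/(12*(-1 + 4*12)))² = (45 + (-1 - 12 - 3*144)/(12*(-1 + 48)))² = (45 + (1/12)*(-1 - 12 - 432)/47)² = (45 + (1/12)*(1/47)*(-445))² = (45 - 445/564)² = (24935/564)² = 621754225/318096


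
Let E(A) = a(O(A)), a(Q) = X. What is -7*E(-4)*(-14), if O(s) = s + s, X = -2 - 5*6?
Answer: -3136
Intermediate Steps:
X = -32 (X = -2 - 30 = -32)
O(s) = 2*s
a(Q) = -32
E(A) = -32
-7*E(-4)*(-14) = -7*(-32)*(-14) = 224*(-14) = -3136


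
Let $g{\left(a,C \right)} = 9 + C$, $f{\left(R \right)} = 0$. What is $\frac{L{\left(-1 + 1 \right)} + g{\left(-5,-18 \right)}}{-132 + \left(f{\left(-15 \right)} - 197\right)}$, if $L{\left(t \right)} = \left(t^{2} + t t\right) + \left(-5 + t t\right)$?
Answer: $\frac{2}{47} \approx 0.042553$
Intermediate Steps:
$L{\left(t \right)} = -5 + 3 t^{2}$ ($L{\left(t \right)} = \left(t^{2} + t^{2}\right) + \left(-5 + t^{2}\right) = 2 t^{2} + \left(-5 + t^{2}\right) = -5 + 3 t^{2}$)
$\frac{L{\left(-1 + 1 \right)} + g{\left(-5,-18 \right)}}{-132 + \left(f{\left(-15 \right)} - 197\right)} = \frac{\left(-5 + 3 \left(-1 + 1\right)^{2}\right) + \left(9 - 18\right)}{-132 + \left(0 - 197\right)} = \frac{\left(-5 + 3 \cdot 0^{2}\right) - 9}{-132 + \left(0 - 197\right)} = \frac{\left(-5 + 3 \cdot 0\right) - 9}{-132 - 197} = \frac{\left(-5 + 0\right) - 9}{-329} = \left(-5 - 9\right) \left(- \frac{1}{329}\right) = \left(-14\right) \left(- \frac{1}{329}\right) = \frac{2}{47}$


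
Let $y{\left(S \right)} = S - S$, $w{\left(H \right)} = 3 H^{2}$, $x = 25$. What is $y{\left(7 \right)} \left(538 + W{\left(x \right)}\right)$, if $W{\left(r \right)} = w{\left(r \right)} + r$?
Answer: $0$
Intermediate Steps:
$y{\left(S \right)} = 0$
$W{\left(r \right)} = r + 3 r^{2}$ ($W{\left(r \right)} = 3 r^{2} + r = r + 3 r^{2}$)
$y{\left(7 \right)} \left(538 + W{\left(x \right)}\right) = 0 \left(538 + 25 \left(1 + 3 \cdot 25\right)\right) = 0 \left(538 + 25 \left(1 + 75\right)\right) = 0 \left(538 + 25 \cdot 76\right) = 0 \left(538 + 1900\right) = 0 \cdot 2438 = 0$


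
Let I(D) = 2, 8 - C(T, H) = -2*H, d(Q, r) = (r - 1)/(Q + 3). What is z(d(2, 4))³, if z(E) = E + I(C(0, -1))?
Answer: 2197/125 ≈ 17.576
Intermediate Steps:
d(Q, r) = (-1 + r)/(3 + Q)
C(T, H) = 8 + 2*H (C(T, H) = 8 - (-1)*2*H = 8 - (-2)*H = 8 + 2*H)
z(E) = 2 + E (z(E) = E + 2 = 2 + E)
z(d(2, 4))³ = (2 + (-1 + 4)/(3 + 2))³ = (2 + 3/5)³ = (2 + (⅕)*3)³ = (2 + ⅗)³ = (13/5)³ = 2197/125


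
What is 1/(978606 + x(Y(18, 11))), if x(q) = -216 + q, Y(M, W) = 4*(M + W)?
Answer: 1/978506 ≈ 1.0220e-6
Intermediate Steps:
Y(M, W) = 4*M + 4*W
1/(978606 + x(Y(18, 11))) = 1/(978606 + (-216 + (4*18 + 4*11))) = 1/(978606 + (-216 + (72 + 44))) = 1/(978606 + (-216 + 116)) = 1/(978606 - 100) = 1/978506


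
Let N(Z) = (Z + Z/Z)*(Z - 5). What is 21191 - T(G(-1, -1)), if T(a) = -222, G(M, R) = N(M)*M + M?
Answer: 21413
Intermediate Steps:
N(Z) = (1 + Z)*(-5 + Z) (N(Z) = (Z + 1)*(-5 + Z) = (1 + Z)*(-5 + Z))
G(M, R) = M + M*(-5 + M**2 - 4*M) (G(M, R) = (-5 + M**2 - 4*M)*M + M = M*(-5 + M**2 - 4*M) + M = M + M*(-5 + M**2 - 4*M))
21191 - T(G(-1, -1)) = 21191 - 1*(-222) = 21191 + 222 = 21413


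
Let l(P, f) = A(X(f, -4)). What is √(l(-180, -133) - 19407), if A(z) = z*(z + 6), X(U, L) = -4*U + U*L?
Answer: √1119073 ≈ 1057.9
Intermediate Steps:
X(U, L) = -4*U + L*U
A(z) = z*(6 + z)
l(P, f) = -8*f*(6 - 8*f) (l(P, f) = (f*(-4 - 4))*(6 + f*(-4 - 4)) = (f*(-8))*(6 + f*(-8)) = (-8*f)*(6 - 8*f) = -8*f*(6 - 8*f))
√(l(-180, -133) - 19407) = √(16*(-133)*(-3 + 4*(-133)) - 19407) = √(16*(-133)*(-3 - 532) - 19407) = √(16*(-133)*(-535) - 19407) = √(1138480 - 19407) = √1119073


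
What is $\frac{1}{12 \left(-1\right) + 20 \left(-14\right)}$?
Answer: $- \frac{1}{292} \approx -0.0034247$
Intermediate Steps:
$\frac{1}{12 \left(-1\right) + 20 \left(-14\right)} = \frac{1}{-12 - 280} = \frac{1}{-292} = - \frac{1}{292}$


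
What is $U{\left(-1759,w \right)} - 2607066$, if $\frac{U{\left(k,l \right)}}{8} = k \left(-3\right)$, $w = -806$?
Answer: $-2564850$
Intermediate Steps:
$U{\left(k,l \right)} = - 24 k$ ($U{\left(k,l \right)} = 8 k \left(-3\right) = 8 \left(- 3 k\right) = - 24 k$)
$U{\left(-1759,w \right)} - 2607066 = \left(-24\right) \left(-1759\right) - 2607066 = 42216 - 2607066 = -2564850$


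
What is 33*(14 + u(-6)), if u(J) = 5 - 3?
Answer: 528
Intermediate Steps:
u(J) = 2
33*(14 + u(-6)) = 33*(14 + 2) = 33*16 = 528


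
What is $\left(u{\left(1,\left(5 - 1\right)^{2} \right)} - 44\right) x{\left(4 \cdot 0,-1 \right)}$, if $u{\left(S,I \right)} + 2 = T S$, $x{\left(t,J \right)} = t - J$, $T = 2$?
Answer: $-44$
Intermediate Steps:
$u{\left(S,I \right)} = -2 + 2 S$
$\left(u{\left(1,\left(5 - 1\right)^{2} \right)} - 44\right) x{\left(4 \cdot 0,-1 \right)} = \left(\left(-2 + 2 \cdot 1\right) - 44\right) \left(4 \cdot 0 - -1\right) = \left(\left(-2 + 2\right) - 44\right) \left(0 + 1\right) = \left(0 - 44\right) 1 = \left(-44\right) 1 = -44$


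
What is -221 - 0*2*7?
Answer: -221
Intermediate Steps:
-221 - 0*2*7 = -221 - 0*7 = -221 - 1*0 = -221 + 0 = -221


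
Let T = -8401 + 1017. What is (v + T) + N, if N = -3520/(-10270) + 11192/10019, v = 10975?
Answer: 36964662055/10289513 ≈ 3592.5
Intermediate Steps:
T = -7384
N = 15020872/10289513 (N = -3520*(-1/10270) + 11192*(1/10019) = 352/1027 + 11192/10019 = 15020872/10289513 ≈ 1.4598)
(v + T) + N = (10975 - 7384) + 15020872/10289513 = 3591 + 15020872/10289513 = 36964662055/10289513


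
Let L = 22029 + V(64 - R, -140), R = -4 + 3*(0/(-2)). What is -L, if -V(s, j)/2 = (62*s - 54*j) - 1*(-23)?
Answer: 1569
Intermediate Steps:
R = -4 (R = -4 + 3*(0*(-½)) = -4 + 3*0 = -4 + 0 = -4)
V(s, j) = -46 - 124*s + 108*j (V(s, j) = -2*((62*s - 54*j) - 1*(-23)) = -2*((-54*j + 62*s) + 23) = -2*(23 - 54*j + 62*s) = -46 - 124*s + 108*j)
L = -1569 (L = 22029 + (-46 - 124*(64 - 1*(-4)) + 108*(-140)) = 22029 + (-46 - 124*(64 + 4) - 15120) = 22029 + (-46 - 124*68 - 15120) = 22029 + (-46 - 8432 - 15120) = 22029 - 23598 = -1569)
-L = -1*(-1569) = 1569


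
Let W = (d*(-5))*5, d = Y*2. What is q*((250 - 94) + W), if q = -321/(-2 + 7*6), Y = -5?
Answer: -65163/20 ≈ -3258.1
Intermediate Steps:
d = -10 (d = -5*2 = -10)
W = 250 (W = -10*(-5)*5 = 50*5 = 250)
q = -321/40 (q = -321/(-2 + 42) = -321/40 ≈ -8.0250)
q*((250 - 94) + W) = -321*((250 - 94) + 250)/40 = -321*(156 + 250)/40 = -321/40*406 = -65163/20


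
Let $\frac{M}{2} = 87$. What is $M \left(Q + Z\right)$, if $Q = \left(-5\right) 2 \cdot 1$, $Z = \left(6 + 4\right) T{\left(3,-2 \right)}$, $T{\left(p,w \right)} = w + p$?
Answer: $0$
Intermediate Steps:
$T{\left(p,w \right)} = p + w$
$M = 174$ ($M = 2 \cdot 87 = 174$)
$Z = 10$ ($Z = \left(6 + 4\right) \left(3 - 2\right) = 10 \cdot 1 = 10$)
$Q = -10$ ($Q = \left(-10\right) 1 = -10$)
$M \left(Q + Z\right) = 174 \left(-10 + 10\right) = 174 \cdot 0 = 0$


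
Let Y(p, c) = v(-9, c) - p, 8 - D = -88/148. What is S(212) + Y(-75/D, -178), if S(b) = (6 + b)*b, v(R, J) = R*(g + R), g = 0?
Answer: 4908407/106 ≈ 46306.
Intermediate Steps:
v(R, J) = R² (v(R, J) = R*(0 + R) = R*R = R²)
S(b) = b*(6 + b)
D = 318/37 (D = 8 - (-88)/148 = 8 - 1*(-22/37) = 8 + 22/37 = 318/37 ≈ 8.5946)
Y(p, c) = 81 - p (Y(p, c) = (-9)² - p = 81 - p)
S(212) + Y(-75/D, -178) = 212*(6 + 212) + (81 - (-75)/318/37) = 212*218 + (81 - (-75)*37/318) = 46216 + (81 - 1*(-925/106)) = 46216 + (81 + 925/106) = 46216 + 9511/106 = 4908407/106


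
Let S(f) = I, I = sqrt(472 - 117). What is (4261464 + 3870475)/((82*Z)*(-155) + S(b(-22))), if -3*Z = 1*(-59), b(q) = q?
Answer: -3658835842026/112467001781 - 73187451*sqrt(355)/562335008905 ≈ -32.535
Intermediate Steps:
Z = 59/3 (Z = -(-59)/3 = -1/3*(-59) = 59/3 ≈ 19.667)
I = sqrt(355) ≈ 18.841
S(f) = sqrt(355)
(4261464 + 3870475)/((82*Z)*(-155) + S(b(-22))) = (4261464 + 3870475)/((82*(59/3))*(-155) + sqrt(355)) = 8131939/((4838/3)*(-155) + sqrt(355)) = 8131939/(-749890/3 + sqrt(355))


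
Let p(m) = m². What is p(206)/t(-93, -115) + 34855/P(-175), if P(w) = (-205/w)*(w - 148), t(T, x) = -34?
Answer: -17748747/13243 ≈ -1340.2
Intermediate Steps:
P(w) = -205*(-148 + w)/w (P(w) = (-205/w)*(-148 + w) = -205*(-148 + w)/w)
p(206)/t(-93, -115) + 34855/P(-175) = 206²/(-34) + 34855/(-205 + 30340/(-175)) = 42436*(-1/34) + 34855/(-205 + 30340*(-1/175)) = -21218/17 + 34855/(-205 - 6068/35) = -21218/17 + 34855/(-13243/35) = -21218/17 + 34855*(-35/13243) = -21218/17 - 1219925/13243 = -17748747/13243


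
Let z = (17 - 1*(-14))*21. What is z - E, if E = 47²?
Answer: -1558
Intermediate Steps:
z = 651 (z = (17 + 14)*21 = 31*21 = 651)
E = 2209
z - E = 651 - 1*2209 = 651 - 2209 = -1558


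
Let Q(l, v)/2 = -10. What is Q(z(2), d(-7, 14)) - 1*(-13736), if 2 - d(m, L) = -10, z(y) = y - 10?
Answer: 13716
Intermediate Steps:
z(y) = -10 + y
d(m, L) = 12 (d(m, L) = 2 - 1*(-10) = 2 + 10 = 12)
Q(l, v) = -20 (Q(l, v) = 2*(-10) = -20)
Q(z(2), d(-7, 14)) - 1*(-13736) = -20 - 1*(-13736) = -20 + 13736 = 13716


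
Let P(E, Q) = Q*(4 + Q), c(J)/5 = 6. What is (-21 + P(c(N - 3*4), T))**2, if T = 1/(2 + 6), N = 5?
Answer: 1718721/4096 ≈ 419.61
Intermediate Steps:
T = 1/8 ≈ 0.12500
c(J) = 30 (c(J) = 5*6 = 30)
(-21 + P(c(N - 3*4), T))**2 = (-21 + (4 + 1/8)/8)**2 = (-21 + (1/8)*(33/8))**2 = (-21 + 33/64)**2 = (-1311/64)**2 = 1718721/4096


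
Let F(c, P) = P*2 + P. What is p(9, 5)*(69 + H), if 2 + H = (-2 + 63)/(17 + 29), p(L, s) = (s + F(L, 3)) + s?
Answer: 59717/46 ≈ 1298.2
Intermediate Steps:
F(c, P) = 3*P (F(c, P) = 2*P + P = 3*P)
p(L, s) = 9 + 2*s (p(L, s) = (s + 3*3) + s = (s + 9) + s = (9 + s) + s = 9 + 2*s)
H = -31/46 (H = -2 + (-2 + 63)/(17 + 29) = -2 + 61/46 = -31/46 ≈ -0.67391)
p(9, 5)*(69 + H) = (9 + 2*5)*(69 - 31/46) = (9 + 10)*(3143/46) = 19*(3143/46) = 59717/46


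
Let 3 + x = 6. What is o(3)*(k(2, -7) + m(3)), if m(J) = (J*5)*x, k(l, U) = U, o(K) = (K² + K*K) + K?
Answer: 798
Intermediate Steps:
x = 3 (x = -3 + 6 = 3)
o(K) = K + 2*K² (o(K) = (K² + K²) + K = 2*K² + K = K + 2*K²)
m(J) = 15*J (m(J) = (J*5)*3 = (5*J)*3 = 15*J)
o(3)*(k(2, -7) + m(3)) = (3*(1 + 2*3))*(-7 + 15*3) = (3*(1 + 6))*(-7 + 45) = (3*7)*38 = 21*38 = 798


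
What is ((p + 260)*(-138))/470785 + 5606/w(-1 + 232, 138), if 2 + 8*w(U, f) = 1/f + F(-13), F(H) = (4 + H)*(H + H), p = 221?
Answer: 2911574439414/15073123345 ≈ 193.16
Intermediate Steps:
F(H) = 2*H*(4 + H) (F(H) = (4 + H)*(2*H) = 2*H*(4 + H))
w(U, f) = 29 + 1/(8*f) (w(U, f) = -¼ + (1/f + 2*(-13)*(4 - 13))/8 = -¼ + (1/f + 2*(-13)*(-9))/8 = -¼ + (1/f + 234)/8 = -¼ + (234 + 1/f)/8 = -¼ + (117/4 + 1/(8*f)) = 29 + 1/(8*f))
((p + 260)*(-138))/470785 + 5606/w(-1 + 232, 138) = ((221 + 260)*(-138))/470785 + 5606/(29 + (⅛)/138) = (481*(-138))*(1/470785) + 5606/(29 + (⅛)*(1/138)) = -66378*1/470785 + 5606/(29 + 1/1104) = -66378/470785 + 5606/(32017/1104) = -66378/470785 + 5606*(1104/32017) = -66378/470785 + 6189024/32017 = 2911574439414/15073123345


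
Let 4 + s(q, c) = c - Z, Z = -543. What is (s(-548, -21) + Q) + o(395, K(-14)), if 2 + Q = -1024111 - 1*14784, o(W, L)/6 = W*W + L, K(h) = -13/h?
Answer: -715564/7 ≈ -1.0222e+5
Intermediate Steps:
s(q, c) = 539 + c (s(q, c) = -4 + (c - 1*(-543)) = -4 + (c + 543) = -4 + (543 + c) = 539 + c)
o(W, L) = 6*L + 6*W**2 (o(W, L) = 6*(W*W + L) = 6*(W**2 + L) = 6*(L + W**2) = 6*L + 6*W**2)
Q = -1038897 (Q = -2 + (-1024111 - 1*14784) = -2 + (-1024111 - 14784) = -2 - 1038895 = -1038897)
(s(-548, -21) + Q) + o(395, K(-14)) = ((539 - 21) - 1038897) + (6*(-13/(-14)) + 6*395**2) = (518 - 1038897) + (6*(-13*(-1/14)) + 6*156025) = -1038379 + (6*(13/14) + 936150) = -1038379 + (39/7 + 936150) = -1038379 + 6553089/7 = -715564/7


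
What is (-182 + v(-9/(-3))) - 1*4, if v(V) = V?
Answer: -183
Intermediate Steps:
(-182 + v(-9/(-3))) - 1*4 = (-182 - 9/(-3)) - 1*4 = (-182 - 9*(-1/3)) - 4 = (-182 + 3) - 4 = -179 - 4 = -183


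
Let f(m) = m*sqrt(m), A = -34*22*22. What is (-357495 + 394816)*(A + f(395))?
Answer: -614154376 + 14741795*sqrt(395) ≈ -3.2117e+8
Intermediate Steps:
A = -16456 (A = -748*22 = -16456)
f(m) = m**(3/2)
(-357495 + 394816)*(A + f(395)) = (-357495 + 394816)*(-16456 + 395**(3/2)) = 37321*(-16456 + 395*sqrt(395)) = -614154376 + 14741795*sqrt(395)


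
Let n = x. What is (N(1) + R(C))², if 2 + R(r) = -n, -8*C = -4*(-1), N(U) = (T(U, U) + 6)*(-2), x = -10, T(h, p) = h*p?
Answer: 36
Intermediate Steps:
n = -10
N(U) = -12 - 2*U² (N(U) = (U*U + 6)*(-2) = (U² + 6)*(-2) = (6 + U²)*(-2) = -12 - 2*U²)
C = -½ (C = -(-1)*(-1)/2 = -⅛*4 = -½ ≈ -0.50000)
R(r) = 8 (R(r) = -2 - 1*(-10) = -2 + 10 = 8)
(N(1) + R(C))² = ((-12 - 2*1²) + 8)² = ((-12 - 2*1) + 8)² = ((-12 - 2) + 8)² = (-14 + 8)² = (-6)² = 36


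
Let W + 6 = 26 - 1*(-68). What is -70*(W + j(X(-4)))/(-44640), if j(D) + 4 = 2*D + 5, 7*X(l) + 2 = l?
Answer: 611/4464 ≈ 0.13687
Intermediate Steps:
W = 88 (W = -6 + (26 - 1*(-68)) = -6 + (26 + 68) = -6 + 94 = 88)
X(l) = -2/7 + l/7
j(D) = 1 + 2*D (j(D) = -4 + (2*D + 5) = -4 + (5 + 2*D) = 1 + 2*D)
-70*(W + j(X(-4)))/(-44640) = -70*(88 + (1 + 2*(-2/7 + (1/7)*(-4))))/(-44640) = -70*(88 + (1 + 2*(-2/7 - 4/7)))*(-1/44640) = -70*(88 + (1 + 2*(-6/7)))*(-1/44640) = -70*(88 + (1 - 12/7))*(-1/44640) = -70*(88 - 5/7)*(-1/44640) = -70*611/7*(-1/44640) = -6110*(-1/44640) = 611/4464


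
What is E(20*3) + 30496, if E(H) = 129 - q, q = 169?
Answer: 30456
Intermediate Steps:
E(H) = -40 (E(H) = 129 - 1*169 = 129 - 169 = -40)
E(20*3) + 30496 = -40 + 30496 = 30456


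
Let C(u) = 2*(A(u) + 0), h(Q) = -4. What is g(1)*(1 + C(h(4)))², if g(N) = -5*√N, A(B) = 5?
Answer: -605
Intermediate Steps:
C(u) = 10 (C(u) = 2*(5 + 0) = 2*5 = 10)
g(1)*(1 + C(h(4)))² = (-5*√1)*(1 + 10)² = -5*1*11² = -5*121 = -605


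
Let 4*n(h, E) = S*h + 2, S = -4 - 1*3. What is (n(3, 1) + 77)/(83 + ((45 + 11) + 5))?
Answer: 289/576 ≈ 0.50174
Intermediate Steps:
S = -7 (S = -4 - 3 = -7)
n(h, E) = ½ - 7*h/4 (n(h, E) = (-7*h + 2)/4 = (2 - 7*h)/4 = ½ - 7*h/4)
(n(3, 1) + 77)/(83 + ((45 + 11) + 5)) = ((½ - 7/4*3) + 77)/(83 + ((45 + 11) + 5)) = ((½ - 21/4) + 77)/(83 + (56 + 5)) = (-19/4 + 77)/(83 + 61) = (289/4)/144 = (289/4)*(1/144) = 289/576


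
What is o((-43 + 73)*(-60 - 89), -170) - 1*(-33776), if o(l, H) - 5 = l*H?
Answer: 793681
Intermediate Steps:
o(l, H) = 5 + H*l (o(l, H) = 5 + l*H = 5 + H*l)
o((-43 + 73)*(-60 - 89), -170) - 1*(-33776) = (5 - 170*(-43 + 73)*(-60 - 89)) - 1*(-33776) = (5 - 5100*(-149)) + 33776 = (5 - 170*(-4470)) + 33776 = (5 + 759900) + 33776 = 759905 + 33776 = 793681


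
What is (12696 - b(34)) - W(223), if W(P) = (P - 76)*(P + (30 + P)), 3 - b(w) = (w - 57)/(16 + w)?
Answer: -2863973/50 ≈ -57279.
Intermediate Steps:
b(w) = 3 - (-57 + w)/(16 + w) (b(w) = 3 - (w - 57)/(16 + w) = 3 - (-57 + w)/(16 + w))
W(P) = (-76 + P)*(30 + 2*P)
(12696 - b(34)) - W(223) = (12696 - (105 + 2*34)/(16 + 34)) - (-2280 - 122*223 + 2*223²) = (12696 - (105 + 68)/50) - (-2280 - 27206 + 2*49729) = (12696 - 173/50) - (-2280 - 27206 + 99458) = (12696 - 1*173/50) - 1*69972 = (12696 - 173/50) - 69972 = 634627/50 - 69972 = -2863973/50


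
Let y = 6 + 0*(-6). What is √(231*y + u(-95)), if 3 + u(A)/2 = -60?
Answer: 6*√35 ≈ 35.496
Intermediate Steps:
u(A) = -126 (u(A) = -6 + 2*(-60) = -6 - 120 = -126)
y = 6 (y = 6 + 0 = 6)
√(231*y + u(-95)) = √(231*6 - 126) = √(1386 - 126) = √1260 = 6*√35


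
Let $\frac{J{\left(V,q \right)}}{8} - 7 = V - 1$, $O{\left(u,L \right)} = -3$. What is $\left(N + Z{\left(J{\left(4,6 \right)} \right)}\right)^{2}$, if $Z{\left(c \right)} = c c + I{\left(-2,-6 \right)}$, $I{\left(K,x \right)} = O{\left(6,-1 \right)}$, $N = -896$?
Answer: $30261001$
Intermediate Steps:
$I{\left(K,x \right)} = -3$
$J{\left(V,q \right)} = 48 + 8 V$ ($J{\left(V,q \right)} = 56 + 8 \left(V - 1\right) = 56 + 8 \left(-1 + V\right) = 56 + \left(-8 + 8 V\right) = 48 + 8 V$)
$Z{\left(c \right)} = -3 + c^{2}$ ($Z{\left(c \right)} = c c - 3 = c^{2} - 3 = -3 + c^{2}$)
$\left(N + Z{\left(J{\left(4,6 \right)} \right)}\right)^{2} = \left(-896 - \left(3 - \left(48 + 8 \cdot 4\right)^{2}\right)\right)^{2} = \left(-896 - \left(3 - \left(48 + 32\right)^{2}\right)\right)^{2} = \left(-896 - \left(3 - 80^{2}\right)\right)^{2} = \left(-896 + \left(-3 + 6400\right)\right)^{2} = \left(-896 + 6397\right)^{2} = 5501^{2} = 30261001$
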